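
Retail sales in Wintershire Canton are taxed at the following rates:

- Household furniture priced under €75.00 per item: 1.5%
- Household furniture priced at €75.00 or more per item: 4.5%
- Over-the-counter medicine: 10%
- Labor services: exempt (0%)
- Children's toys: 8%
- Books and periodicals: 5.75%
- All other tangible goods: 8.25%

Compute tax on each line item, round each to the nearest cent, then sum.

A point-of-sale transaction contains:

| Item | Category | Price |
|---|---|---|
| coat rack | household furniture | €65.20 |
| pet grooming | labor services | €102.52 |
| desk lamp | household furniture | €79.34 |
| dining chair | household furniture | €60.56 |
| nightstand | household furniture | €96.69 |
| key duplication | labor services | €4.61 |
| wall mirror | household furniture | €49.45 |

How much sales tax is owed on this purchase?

€10.55

Coat rack €65.20: household furniture, under €75.00 → 1.5% → €0.98
Pet grooming €102.52: labor services → 0% → €0.00
Desk lamp €79.34: household furniture, €75.00 or more → 4.5% → €3.57
Dining chair €60.56: household furniture, under €75.00 → 1.5% → €0.91
Nightstand €96.69: household furniture, €75.00 or more → 4.5% → €4.35
Key duplication €4.61: labor services → 0% → €0.00
Wall mirror €49.45: household furniture, under €75.00 → 1.5% → €0.74
Total tax = €0.98 + €3.57 + €0.91 + €4.35 + €0.74 = €10.55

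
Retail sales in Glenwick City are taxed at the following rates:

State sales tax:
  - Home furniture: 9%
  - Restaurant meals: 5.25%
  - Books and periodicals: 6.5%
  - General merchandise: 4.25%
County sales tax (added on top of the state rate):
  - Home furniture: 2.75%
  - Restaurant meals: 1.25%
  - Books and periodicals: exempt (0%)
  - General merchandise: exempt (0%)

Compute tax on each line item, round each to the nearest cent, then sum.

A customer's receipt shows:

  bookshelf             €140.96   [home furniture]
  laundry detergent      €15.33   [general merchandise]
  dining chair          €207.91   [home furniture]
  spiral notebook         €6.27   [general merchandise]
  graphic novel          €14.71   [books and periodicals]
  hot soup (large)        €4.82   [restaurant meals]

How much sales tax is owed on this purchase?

Bookshelf €140.96: home furniture → 9% + 2.75% county = 11.75% → €16.56
Laundry detergent €15.33: general merchandise → 4.25% + 0% county = 4.25% → €0.65
Dining chair €207.91: home furniture → 9% + 2.75% county = 11.75% → €24.43
Spiral notebook €6.27: general merchandise → 4.25% + 0% county = 4.25% → €0.27
Graphic novel €14.71: books and periodicals → 6.5% + 0% county = 6.5% → €0.96
Hot soup (large) €4.82: restaurant meals → 5.25% + 1.25% county = 6.5% → €0.31
Total tax = €16.56 + €0.65 + €24.43 + €0.27 + €0.96 + €0.31 = €43.18

€43.18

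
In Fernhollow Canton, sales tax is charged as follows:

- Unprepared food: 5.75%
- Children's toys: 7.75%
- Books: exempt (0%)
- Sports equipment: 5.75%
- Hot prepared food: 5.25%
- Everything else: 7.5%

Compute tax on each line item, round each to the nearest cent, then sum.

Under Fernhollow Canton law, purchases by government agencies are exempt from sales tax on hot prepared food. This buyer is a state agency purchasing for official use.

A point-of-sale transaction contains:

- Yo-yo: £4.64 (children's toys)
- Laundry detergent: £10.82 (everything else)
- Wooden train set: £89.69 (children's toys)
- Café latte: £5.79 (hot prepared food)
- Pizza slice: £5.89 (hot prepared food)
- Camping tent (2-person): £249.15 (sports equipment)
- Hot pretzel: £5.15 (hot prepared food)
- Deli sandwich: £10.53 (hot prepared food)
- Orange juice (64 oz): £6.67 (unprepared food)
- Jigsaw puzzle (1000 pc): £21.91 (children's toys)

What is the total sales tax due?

£24.53

Yo-yo £4.64: children's toys → 7.75% → £0.36
Laundry detergent £10.82: everything else → 7.5% → £0.81
Wooden train set £89.69: children's toys → 7.75% → £6.95
Café latte £5.79: hot prepared food, buyer-exempt → 0% → £0.00
Pizza slice £5.89: hot prepared food, buyer-exempt → 0% → £0.00
Camping tent (2-person) £249.15: sports equipment → 5.75% → £14.33
Hot pretzel £5.15: hot prepared food, buyer-exempt → 0% → £0.00
Deli sandwich £10.53: hot prepared food, buyer-exempt → 0% → £0.00
Orange juice (64 oz) £6.67: unprepared food → 5.75% → £0.38
Jigsaw puzzle (1000 pc) £21.91: children's toys → 7.75% → £1.70
Total tax = £0.36 + £0.81 + £6.95 + £14.33 + £0.38 + £1.70 = £24.53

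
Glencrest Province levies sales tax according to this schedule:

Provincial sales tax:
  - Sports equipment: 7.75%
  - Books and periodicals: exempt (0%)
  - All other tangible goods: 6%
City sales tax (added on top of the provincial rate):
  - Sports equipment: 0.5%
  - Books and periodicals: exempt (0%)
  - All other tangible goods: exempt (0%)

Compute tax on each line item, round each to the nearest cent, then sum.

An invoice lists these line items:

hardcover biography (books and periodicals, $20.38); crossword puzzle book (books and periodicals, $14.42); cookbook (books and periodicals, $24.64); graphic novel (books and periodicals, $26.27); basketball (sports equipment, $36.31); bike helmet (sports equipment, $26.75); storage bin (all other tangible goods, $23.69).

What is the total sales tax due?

$6.63

Hardcover biography $20.38: books and periodicals → 0% + 0% city = 0% → $0.00
Crossword puzzle book $14.42: books and periodicals → 0% + 0% city = 0% → $0.00
Cookbook $24.64: books and periodicals → 0% + 0% city = 0% → $0.00
Graphic novel $26.27: books and periodicals → 0% + 0% city = 0% → $0.00
Basketball $36.31: sports equipment → 7.75% + 0.5% city = 8.25% → $3.00
Bike helmet $26.75: sports equipment → 7.75% + 0.5% city = 8.25% → $2.21
Storage bin $23.69: all other tangible goods → 6% + 0% city = 6% → $1.42
Total tax = $3.00 + $2.21 + $1.42 = $6.63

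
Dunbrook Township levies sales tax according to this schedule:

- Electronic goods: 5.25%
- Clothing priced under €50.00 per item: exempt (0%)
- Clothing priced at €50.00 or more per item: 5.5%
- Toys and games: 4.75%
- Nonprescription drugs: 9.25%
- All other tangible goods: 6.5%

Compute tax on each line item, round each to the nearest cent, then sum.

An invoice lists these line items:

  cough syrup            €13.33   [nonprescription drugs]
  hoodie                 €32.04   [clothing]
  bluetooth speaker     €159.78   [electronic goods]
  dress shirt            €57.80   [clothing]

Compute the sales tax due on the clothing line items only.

€3.18

Hoodie €32.04: clothing, under €50.00 → 0% → €0.00
Dress shirt €57.80: clothing, €50.00 or more → 5.5% → €3.18
Tax on clothing = €0.00 + €3.18 = €3.18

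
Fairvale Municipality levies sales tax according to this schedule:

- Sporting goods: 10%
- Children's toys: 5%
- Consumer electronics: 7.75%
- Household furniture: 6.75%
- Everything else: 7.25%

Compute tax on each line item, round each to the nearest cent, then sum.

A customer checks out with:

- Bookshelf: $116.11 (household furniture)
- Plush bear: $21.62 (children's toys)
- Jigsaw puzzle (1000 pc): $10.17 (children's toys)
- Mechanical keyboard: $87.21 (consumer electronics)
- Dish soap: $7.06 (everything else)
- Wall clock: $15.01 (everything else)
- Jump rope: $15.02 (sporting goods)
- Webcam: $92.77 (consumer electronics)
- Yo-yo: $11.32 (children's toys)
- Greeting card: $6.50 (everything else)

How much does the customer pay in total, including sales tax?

Bookshelf $116.11: household furniture → 6.75% → $7.84
Plush bear $21.62: children's toys → 5% → $1.08
Jigsaw puzzle (1000 pc) $10.17: children's toys → 5% → $0.51
Mechanical keyboard $87.21: consumer electronics → 7.75% → $6.76
Dish soap $7.06: everything else → 7.25% → $0.51
Wall clock $15.01: everything else → 7.25% → $1.09
Jump rope $15.02: sporting goods → 10% → $1.50
Webcam $92.77: consumer electronics → 7.75% → $7.19
Yo-yo $11.32: children's toys → 5% → $0.57
Greeting card $6.50: everything else → 7.25% → $0.47
Subtotal = $382.79; tax = $27.52; total due = $410.31

$410.31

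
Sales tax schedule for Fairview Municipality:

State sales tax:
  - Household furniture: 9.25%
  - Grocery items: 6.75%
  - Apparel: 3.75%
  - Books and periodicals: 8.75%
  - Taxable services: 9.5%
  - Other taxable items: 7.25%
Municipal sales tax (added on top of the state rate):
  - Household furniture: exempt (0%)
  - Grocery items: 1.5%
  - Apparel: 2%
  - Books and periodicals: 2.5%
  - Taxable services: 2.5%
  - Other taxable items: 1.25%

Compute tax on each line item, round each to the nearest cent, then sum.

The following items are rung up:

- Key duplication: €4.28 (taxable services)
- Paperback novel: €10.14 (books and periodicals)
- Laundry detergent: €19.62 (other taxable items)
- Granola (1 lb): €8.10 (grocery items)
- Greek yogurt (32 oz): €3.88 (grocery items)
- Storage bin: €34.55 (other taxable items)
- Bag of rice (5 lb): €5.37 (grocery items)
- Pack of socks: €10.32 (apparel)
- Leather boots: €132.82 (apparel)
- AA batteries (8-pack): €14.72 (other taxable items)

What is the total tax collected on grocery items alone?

€1.43

Granola (1 lb) €8.10: grocery items → 6.75% + 1.5% municipal = 8.25% → €0.67
Greek yogurt (32 oz) €3.88: grocery items → 6.75% + 1.5% municipal = 8.25% → €0.32
Bag of rice (5 lb) €5.37: grocery items → 6.75% + 1.5% municipal = 8.25% → €0.44
Tax on grocery items = €0.67 + €0.32 + €0.44 = €1.43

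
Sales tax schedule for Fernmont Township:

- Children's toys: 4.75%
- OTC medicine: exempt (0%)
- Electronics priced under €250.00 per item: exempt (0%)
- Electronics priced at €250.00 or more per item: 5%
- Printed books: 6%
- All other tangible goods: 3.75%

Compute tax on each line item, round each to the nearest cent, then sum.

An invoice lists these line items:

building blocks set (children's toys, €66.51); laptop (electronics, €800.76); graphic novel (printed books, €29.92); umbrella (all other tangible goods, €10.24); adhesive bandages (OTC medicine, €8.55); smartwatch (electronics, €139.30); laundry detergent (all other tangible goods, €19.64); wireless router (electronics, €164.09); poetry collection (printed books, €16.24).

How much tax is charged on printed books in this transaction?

€2.77

Graphic novel €29.92: printed books → 6% → €1.80
Poetry collection €16.24: printed books → 6% → €0.97
Tax on printed books = €1.80 + €0.97 = €2.77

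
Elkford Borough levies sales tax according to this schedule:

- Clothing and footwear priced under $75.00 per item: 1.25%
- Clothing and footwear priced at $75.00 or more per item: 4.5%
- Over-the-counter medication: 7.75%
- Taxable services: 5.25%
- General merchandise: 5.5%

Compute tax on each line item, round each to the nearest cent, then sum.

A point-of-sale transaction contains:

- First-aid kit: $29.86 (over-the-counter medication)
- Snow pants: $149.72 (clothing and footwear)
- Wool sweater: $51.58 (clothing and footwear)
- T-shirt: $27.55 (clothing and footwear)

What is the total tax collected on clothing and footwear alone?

Snow pants $149.72: clothing and footwear, $75.00 or more → 4.5% → $6.74
Wool sweater $51.58: clothing and footwear, under $75.00 → 1.25% → $0.64
T-shirt $27.55: clothing and footwear, under $75.00 → 1.25% → $0.34
Tax on clothing and footwear = $6.74 + $0.64 + $0.34 = $7.72

$7.72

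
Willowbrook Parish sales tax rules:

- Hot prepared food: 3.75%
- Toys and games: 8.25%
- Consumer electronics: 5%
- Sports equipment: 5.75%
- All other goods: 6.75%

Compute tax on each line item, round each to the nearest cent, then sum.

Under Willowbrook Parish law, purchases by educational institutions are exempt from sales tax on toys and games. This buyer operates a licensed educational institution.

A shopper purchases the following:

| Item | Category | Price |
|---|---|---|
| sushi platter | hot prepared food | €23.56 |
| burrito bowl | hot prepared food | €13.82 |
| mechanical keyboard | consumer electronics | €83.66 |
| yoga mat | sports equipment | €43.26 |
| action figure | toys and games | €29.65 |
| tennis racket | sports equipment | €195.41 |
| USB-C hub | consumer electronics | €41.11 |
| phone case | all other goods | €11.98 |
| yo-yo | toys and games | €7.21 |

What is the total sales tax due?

€22.18

Sushi platter €23.56: hot prepared food → 3.75% → €0.88
Burrito bowl €13.82: hot prepared food → 3.75% → €0.52
Mechanical keyboard €83.66: consumer electronics → 5% → €4.18
Yoga mat €43.26: sports equipment → 5.75% → €2.49
Action figure €29.65: toys and games, buyer-exempt → 0% → €0.00
Tennis racket €195.41: sports equipment → 5.75% → €11.24
USB-C hub €41.11: consumer electronics → 5% → €2.06
Phone case €11.98: all other goods → 6.75% → €0.81
Yo-yo €7.21: toys and games, buyer-exempt → 0% → €0.00
Total tax = €0.88 + €0.52 + €4.18 + €2.49 + €11.24 + €2.06 + €0.81 = €22.18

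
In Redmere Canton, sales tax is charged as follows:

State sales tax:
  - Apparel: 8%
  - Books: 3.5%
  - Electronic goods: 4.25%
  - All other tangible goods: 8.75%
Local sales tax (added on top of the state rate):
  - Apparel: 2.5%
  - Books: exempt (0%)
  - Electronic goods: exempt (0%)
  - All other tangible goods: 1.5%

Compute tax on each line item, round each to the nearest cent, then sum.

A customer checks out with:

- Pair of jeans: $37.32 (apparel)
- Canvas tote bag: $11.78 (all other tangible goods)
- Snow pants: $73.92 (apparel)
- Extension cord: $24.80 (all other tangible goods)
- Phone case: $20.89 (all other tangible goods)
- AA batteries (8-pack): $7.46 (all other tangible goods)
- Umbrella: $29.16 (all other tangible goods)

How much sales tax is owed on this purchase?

Pair of jeans $37.32: apparel → 8% + 2.5% local = 10.5% → $3.92
Canvas tote bag $11.78: all other tangible goods → 8.75% + 1.5% local = 10.25% → $1.21
Snow pants $73.92: apparel → 8% + 2.5% local = 10.5% → $7.76
Extension cord $24.80: all other tangible goods → 8.75% + 1.5% local = 10.25% → $2.54
Phone case $20.89: all other tangible goods → 8.75% + 1.5% local = 10.25% → $2.14
AA batteries (8-pack) $7.46: all other tangible goods → 8.75% + 1.5% local = 10.25% → $0.76
Umbrella $29.16: all other tangible goods → 8.75% + 1.5% local = 10.25% → $2.99
Total tax = $3.92 + $1.21 + $7.76 + $2.54 + $2.14 + $0.76 + $2.99 = $21.32

$21.32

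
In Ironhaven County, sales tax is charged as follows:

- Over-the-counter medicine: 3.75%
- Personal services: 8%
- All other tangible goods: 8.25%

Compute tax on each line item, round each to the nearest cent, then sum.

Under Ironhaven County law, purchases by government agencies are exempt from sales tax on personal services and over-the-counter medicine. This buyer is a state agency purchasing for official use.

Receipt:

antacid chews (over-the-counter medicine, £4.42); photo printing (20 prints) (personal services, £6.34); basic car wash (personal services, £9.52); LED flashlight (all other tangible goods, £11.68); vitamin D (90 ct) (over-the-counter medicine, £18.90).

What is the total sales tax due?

£0.96

Antacid chews £4.42: over-the-counter medicine, buyer-exempt → 0% → £0.00
Photo printing (20 prints) £6.34: personal services, buyer-exempt → 0% → £0.00
Basic car wash £9.52: personal services, buyer-exempt → 0% → £0.00
LED flashlight £11.68: all other tangible goods → 8.25% → £0.96
Vitamin D (90 ct) £18.90: over-the-counter medicine, buyer-exempt → 0% → £0.00
Total tax = £0.96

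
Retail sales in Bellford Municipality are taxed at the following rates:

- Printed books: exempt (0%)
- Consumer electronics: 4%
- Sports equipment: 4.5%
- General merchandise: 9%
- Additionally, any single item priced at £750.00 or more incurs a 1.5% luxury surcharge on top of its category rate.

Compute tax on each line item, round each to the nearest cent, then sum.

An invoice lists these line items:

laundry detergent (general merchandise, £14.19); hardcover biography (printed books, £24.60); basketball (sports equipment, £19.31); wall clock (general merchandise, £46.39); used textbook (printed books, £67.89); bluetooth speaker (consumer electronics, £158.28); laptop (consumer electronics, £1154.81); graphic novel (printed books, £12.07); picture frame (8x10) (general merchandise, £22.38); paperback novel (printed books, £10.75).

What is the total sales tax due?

Laundry detergent £14.19: general merchandise → 9% → £1.28
Hardcover biography £24.60: printed books → 0% → £0.00
Basketball £19.31: sports equipment → 4.5% → £0.87
Wall clock £46.39: general merchandise → 9% → £4.18
Used textbook £67.89: printed books → 0% → £0.00
Bluetooth speaker £158.28: consumer electronics → 4% → £6.33
Laptop £1154.81: consumer electronics → 4% + 1.5% surcharge = 5.5% → £63.51
Graphic novel £12.07: printed books → 0% → £0.00
Picture frame (8x10) £22.38: general merchandise → 9% → £2.01
Paperback novel £10.75: printed books → 0% → £0.00
Total tax = £1.28 + £0.87 + £4.18 + £6.33 + £63.51 + £2.01 = £78.18

£78.18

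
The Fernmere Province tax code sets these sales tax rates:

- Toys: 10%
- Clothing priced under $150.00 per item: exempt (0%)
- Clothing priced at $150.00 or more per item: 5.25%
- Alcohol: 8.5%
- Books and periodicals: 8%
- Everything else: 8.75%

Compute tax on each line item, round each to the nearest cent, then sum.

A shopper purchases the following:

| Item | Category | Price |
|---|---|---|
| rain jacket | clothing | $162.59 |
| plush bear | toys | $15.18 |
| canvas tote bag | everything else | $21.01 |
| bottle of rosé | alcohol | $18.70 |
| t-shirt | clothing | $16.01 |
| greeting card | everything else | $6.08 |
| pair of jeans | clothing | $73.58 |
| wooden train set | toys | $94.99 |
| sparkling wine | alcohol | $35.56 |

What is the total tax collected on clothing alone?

Rain jacket $162.59: clothing, $150.00 or more → 5.25% → $8.54
T-shirt $16.01: clothing, under $150.00 → 0% → $0.00
Pair of jeans $73.58: clothing, under $150.00 → 0% → $0.00
Tax on clothing = $8.54 + $0.00 + $0.00 = $8.54

$8.54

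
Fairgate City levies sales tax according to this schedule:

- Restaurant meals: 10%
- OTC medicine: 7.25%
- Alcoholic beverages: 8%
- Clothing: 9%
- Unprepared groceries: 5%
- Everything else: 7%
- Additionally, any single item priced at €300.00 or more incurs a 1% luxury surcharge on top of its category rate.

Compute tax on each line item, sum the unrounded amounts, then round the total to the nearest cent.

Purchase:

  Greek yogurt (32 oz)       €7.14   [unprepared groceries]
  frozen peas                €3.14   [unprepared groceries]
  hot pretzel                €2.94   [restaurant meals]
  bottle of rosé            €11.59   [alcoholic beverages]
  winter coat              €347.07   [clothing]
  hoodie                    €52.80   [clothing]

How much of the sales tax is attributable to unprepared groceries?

Greek yogurt (32 oz) €7.14: unprepared groceries → 5% → €0.357
Frozen peas €3.14: unprepared groceries → 5% → €0.157
Tax on unprepared groceries: unrounded sum = €0.514 → €0.51

€0.51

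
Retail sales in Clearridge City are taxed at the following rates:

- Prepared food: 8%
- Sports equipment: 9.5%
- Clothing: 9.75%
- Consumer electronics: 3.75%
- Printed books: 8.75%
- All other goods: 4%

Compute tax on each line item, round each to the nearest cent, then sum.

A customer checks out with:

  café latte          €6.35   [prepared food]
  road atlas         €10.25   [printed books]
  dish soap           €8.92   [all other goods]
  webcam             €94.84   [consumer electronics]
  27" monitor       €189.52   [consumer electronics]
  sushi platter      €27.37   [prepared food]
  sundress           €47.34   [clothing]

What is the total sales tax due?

€19.25

Café latte €6.35: prepared food → 8% → €0.51
Road atlas €10.25: printed books → 8.75% → €0.90
Dish soap €8.92: all other goods → 4% → €0.36
Webcam €94.84: consumer electronics → 3.75% → €3.56
27" monitor €189.52: consumer electronics → 3.75% → €7.11
Sushi platter €27.37: prepared food → 8% → €2.19
Sundress €47.34: clothing → 9.75% → €4.62
Total tax = €0.51 + €0.90 + €0.36 + €3.56 + €7.11 + €2.19 + €4.62 = €19.25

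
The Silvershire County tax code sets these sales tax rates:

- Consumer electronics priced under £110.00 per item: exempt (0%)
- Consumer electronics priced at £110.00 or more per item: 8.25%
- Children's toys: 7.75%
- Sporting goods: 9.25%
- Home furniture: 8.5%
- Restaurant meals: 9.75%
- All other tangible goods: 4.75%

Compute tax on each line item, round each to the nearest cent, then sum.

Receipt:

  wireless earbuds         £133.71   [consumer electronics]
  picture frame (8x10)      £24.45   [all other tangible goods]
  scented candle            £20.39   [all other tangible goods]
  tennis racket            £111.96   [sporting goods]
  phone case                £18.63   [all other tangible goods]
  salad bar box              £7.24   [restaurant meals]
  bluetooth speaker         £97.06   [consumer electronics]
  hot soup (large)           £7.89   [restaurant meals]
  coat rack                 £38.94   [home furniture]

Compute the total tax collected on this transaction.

Wireless earbuds £133.71: consumer electronics, £110.00 or more → 8.25% → £11.03
Picture frame (8x10) £24.45: all other tangible goods → 4.75% → £1.16
Scented candle £20.39: all other tangible goods → 4.75% → £0.97
Tennis racket £111.96: sporting goods → 9.25% → £10.36
Phone case £18.63: all other tangible goods → 4.75% → £0.88
Salad bar box £7.24: restaurant meals → 9.75% → £0.71
Bluetooth speaker £97.06: consumer electronics, under £110.00 → 0% → £0.00
Hot soup (large) £7.89: restaurant meals → 9.75% → £0.77
Coat rack £38.94: home furniture → 8.5% → £3.31
Total tax = £11.03 + £1.16 + £0.97 + £10.36 + £0.88 + £0.71 + £0.77 + £3.31 = £29.19

£29.19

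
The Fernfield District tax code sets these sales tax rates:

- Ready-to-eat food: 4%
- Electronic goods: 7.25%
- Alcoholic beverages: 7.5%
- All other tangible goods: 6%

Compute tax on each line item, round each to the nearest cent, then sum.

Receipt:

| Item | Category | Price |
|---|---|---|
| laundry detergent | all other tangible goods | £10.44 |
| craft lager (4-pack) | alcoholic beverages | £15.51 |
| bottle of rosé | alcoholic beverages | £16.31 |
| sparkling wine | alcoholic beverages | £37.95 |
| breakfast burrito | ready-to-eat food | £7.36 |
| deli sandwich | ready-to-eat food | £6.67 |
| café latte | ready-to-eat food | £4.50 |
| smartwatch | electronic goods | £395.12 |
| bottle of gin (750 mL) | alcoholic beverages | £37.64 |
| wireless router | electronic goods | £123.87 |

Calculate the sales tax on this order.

£47.05

Laundry detergent £10.44: all other tangible goods → 6% → £0.63
Craft lager (4-pack) £15.51: alcoholic beverages → 7.5% → £1.16
Bottle of rosé £16.31: alcoholic beverages → 7.5% → £1.22
Sparkling wine £37.95: alcoholic beverages → 7.5% → £2.85
Breakfast burrito £7.36: ready-to-eat food → 4% → £0.29
Deli sandwich £6.67: ready-to-eat food → 4% → £0.27
Café latte £4.50: ready-to-eat food → 4% → £0.18
Smartwatch £395.12: electronic goods → 7.25% → £28.65
Bottle of gin (750 mL) £37.64: alcoholic beverages → 7.5% → £2.82
Wireless router £123.87: electronic goods → 7.25% → £8.98
Total tax = £0.63 + £1.16 + £1.22 + £2.85 + £0.29 + £0.27 + £0.18 + £28.65 + £2.82 + £8.98 = £47.05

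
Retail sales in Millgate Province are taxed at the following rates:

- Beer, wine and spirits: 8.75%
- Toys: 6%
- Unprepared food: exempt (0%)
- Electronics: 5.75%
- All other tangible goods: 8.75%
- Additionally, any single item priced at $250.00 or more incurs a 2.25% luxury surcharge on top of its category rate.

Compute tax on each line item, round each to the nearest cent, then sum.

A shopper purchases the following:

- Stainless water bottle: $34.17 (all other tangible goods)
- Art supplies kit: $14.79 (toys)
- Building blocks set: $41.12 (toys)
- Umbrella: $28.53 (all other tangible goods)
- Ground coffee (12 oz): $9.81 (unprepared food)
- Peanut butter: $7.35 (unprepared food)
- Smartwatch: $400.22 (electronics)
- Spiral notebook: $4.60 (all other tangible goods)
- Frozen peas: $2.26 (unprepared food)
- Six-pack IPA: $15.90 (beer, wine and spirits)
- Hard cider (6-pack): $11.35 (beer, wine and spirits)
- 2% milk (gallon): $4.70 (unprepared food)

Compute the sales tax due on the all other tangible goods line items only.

Stainless water bottle $34.17: all other tangible goods → 8.75% → $2.99
Umbrella $28.53: all other tangible goods → 8.75% → $2.50
Spiral notebook $4.60: all other tangible goods → 8.75% → $0.40
Tax on all other tangible goods = $2.99 + $2.50 + $0.40 = $5.89

$5.89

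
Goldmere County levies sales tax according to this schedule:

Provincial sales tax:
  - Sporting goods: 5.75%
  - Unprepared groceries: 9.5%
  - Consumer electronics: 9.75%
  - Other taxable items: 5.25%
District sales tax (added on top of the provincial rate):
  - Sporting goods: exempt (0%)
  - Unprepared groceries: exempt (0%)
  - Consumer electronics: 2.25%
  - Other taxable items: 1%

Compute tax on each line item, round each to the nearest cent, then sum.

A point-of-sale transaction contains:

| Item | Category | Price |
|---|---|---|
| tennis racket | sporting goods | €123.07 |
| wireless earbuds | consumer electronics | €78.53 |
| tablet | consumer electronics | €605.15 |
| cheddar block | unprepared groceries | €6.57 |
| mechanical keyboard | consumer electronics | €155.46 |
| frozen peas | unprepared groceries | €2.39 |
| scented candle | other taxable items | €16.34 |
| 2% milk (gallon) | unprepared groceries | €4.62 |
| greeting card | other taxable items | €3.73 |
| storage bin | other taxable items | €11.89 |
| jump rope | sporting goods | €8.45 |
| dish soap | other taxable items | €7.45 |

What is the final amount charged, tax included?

Tennis racket €123.07: sporting goods → 5.75% + 0% district = 5.75% → €7.08
Wireless earbuds €78.53: consumer electronics → 9.75% + 2.25% district = 12% → €9.42
Tablet €605.15: consumer electronics → 9.75% + 2.25% district = 12% → €72.62
Cheddar block €6.57: unprepared groceries → 9.5% + 0% district = 9.5% → €0.62
Mechanical keyboard €155.46: consumer electronics → 9.75% + 2.25% district = 12% → €18.66
Frozen peas €2.39: unprepared groceries → 9.5% + 0% district = 9.5% → €0.23
Scented candle €16.34: other taxable items → 5.25% + 1% district = 6.25% → €1.02
2% milk (gallon) €4.62: unprepared groceries → 9.5% + 0% district = 9.5% → €0.44
Greeting card €3.73: other taxable items → 5.25% + 1% district = 6.25% → €0.23
Storage bin €11.89: other taxable items → 5.25% + 1% district = 6.25% → €0.74
Jump rope €8.45: sporting goods → 5.75% + 0% district = 5.75% → €0.49
Dish soap €7.45: other taxable items → 5.25% + 1% district = 6.25% → €0.47
Subtotal = €1023.65; tax = €112.02; total due = €1135.67

€1135.67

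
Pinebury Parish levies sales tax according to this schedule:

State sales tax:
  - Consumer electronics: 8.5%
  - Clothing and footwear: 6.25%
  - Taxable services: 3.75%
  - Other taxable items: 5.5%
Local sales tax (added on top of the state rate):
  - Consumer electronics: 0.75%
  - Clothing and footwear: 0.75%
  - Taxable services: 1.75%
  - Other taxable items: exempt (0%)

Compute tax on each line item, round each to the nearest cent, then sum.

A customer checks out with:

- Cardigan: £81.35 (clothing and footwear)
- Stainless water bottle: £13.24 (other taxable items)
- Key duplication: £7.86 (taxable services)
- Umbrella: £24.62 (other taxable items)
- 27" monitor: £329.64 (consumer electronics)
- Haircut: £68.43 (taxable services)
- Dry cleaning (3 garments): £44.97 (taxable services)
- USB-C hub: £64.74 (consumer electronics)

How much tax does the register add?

Cardigan £81.35: clothing and footwear → 6.25% + 0.75% local = 7% → £5.69
Stainless water bottle £13.24: other taxable items → 5.5% + 0% local = 5.5% → £0.73
Key duplication £7.86: taxable services → 3.75% + 1.75% local = 5.5% → £0.43
Umbrella £24.62: other taxable items → 5.5% + 0% local = 5.5% → £1.35
27" monitor £329.64: consumer electronics → 8.5% + 0.75% local = 9.25% → £30.49
Haircut £68.43: taxable services → 3.75% + 1.75% local = 5.5% → £3.76
Dry cleaning (3 garments) £44.97: taxable services → 3.75% + 1.75% local = 5.5% → £2.47
USB-C hub £64.74: consumer electronics → 8.5% + 0.75% local = 9.25% → £5.99
Total tax = £5.69 + £0.73 + £0.43 + £1.35 + £30.49 + £3.76 + £2.47 + £5.99 = £50.91

£50.91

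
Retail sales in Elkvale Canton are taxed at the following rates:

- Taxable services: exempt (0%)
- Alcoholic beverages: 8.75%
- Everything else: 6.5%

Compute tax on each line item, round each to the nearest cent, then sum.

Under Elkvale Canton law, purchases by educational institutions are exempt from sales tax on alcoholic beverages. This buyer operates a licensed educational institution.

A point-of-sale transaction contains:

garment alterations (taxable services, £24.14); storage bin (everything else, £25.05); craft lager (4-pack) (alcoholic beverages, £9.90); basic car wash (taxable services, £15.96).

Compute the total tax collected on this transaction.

Garment alterations £24.14: taxable services → 0% → £0.00
Storage bin £25.05: everything else → 6.5% → £1.63
Craft lager (4-pack) £9.90: alcoholic beverages, buyer-exempt → 0% → £0.00
Basic car wash £15.96: taxable services → 0% → £0.00
Total tax = £1.63

£1.63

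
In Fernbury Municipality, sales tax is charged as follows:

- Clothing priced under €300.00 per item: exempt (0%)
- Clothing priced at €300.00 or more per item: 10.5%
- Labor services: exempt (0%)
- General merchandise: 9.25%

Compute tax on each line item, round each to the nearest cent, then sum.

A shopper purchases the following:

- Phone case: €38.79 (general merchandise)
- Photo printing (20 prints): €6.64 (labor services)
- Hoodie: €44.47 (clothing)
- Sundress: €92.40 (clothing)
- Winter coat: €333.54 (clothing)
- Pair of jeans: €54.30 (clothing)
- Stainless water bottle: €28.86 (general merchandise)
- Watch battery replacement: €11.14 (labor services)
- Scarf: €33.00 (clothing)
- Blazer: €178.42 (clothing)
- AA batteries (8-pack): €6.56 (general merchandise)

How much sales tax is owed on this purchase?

€41.89

Phone case €38.79: general merchandise → 9.25% → €3.59
Photo printing (20 prints) €6.64: labor services → 0% → €0.00
Hoodie €44.47: clothing, under €300.00 → 0% → €0.00
Sundress €92.40: clothing, under €300.00 → 0% → €0.00
Winter coat €333.54: clothing, €300.00 or more → 10.5% → €35.02
Pair of jeans €54.30: clothing, under €300.00 → 0% → €0.00
Stainless water bottle €28.86: general merchandise → 9.25% → €2.67
Watch battery replacement €11.14: labor services → 0% → €0.00
Scarf €33.00: clothing, under €300.00 → 0% → €0.00
Blazer €178.42: clothing, under €300.00 → 0% → €0.00
AA batteries (8-pack) €6.56: general merchandise → 9.25% → €0.61
Total tax = €3.59 + €35.02 + €2.67 + €0.61 = €41.89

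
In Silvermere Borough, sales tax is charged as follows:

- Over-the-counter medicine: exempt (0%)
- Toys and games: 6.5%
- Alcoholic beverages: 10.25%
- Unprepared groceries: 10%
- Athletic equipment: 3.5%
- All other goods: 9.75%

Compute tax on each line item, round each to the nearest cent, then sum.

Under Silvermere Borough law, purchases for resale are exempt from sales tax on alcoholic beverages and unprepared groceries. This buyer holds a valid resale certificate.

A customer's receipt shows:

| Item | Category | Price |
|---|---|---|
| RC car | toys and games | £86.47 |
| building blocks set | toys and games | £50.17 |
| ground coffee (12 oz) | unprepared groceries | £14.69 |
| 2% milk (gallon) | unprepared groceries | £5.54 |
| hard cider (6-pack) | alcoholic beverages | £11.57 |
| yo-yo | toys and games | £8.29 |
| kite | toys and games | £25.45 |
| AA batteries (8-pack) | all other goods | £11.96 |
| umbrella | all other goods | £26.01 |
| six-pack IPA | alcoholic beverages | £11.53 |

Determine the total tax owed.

RC car £86.47: toys and games → 6.5% → £5.62
Building blocks set £50.17: toys and games → 6.5% → £3.26
Ground coffee (12 oz) £14.69: unprepared groceries, buyer-exempt → 0% → £0.00
2% milk (gallon) £5.54: unprepared groceries, buyer-exempt → 0% → £0.00
Hard cider (6-pack) £11.57: alcoholic beverages, buyer-exempt → 0% → £0.00
Yo-yo £8.29: toys and games → 6.5% → £0.54
Kite £25.45: toys and games → 6.5% → £1.65
AA batteries (8-pack) £11.96: all other goods → 9.75% → £1.17
Umbrella £26.01: all other goods → 9.75% → £2.54
Six-pack IPA £11.53: alcoholic beverages, buyer-exempt → 0% → £0.00
Total tax = £5.62 + £3.26 + £0.54 + £1.65 + £1.17 + £2.54 = £14.78

£14.78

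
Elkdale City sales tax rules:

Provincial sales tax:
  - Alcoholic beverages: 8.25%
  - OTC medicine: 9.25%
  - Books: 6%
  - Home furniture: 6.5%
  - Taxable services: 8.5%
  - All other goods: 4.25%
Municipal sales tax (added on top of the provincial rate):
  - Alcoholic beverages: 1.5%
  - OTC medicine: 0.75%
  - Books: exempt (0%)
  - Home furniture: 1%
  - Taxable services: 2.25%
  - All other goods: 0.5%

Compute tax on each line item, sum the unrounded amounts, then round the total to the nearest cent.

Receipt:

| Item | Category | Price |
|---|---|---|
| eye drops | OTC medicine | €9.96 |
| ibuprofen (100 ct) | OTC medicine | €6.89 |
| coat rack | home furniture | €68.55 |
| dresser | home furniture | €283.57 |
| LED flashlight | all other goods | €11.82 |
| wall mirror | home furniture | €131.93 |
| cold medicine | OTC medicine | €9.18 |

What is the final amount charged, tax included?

Eye drops €9.96: OTC medicine → 9.25% + 0.75% municipal = 10% → €0.996
Ibuprofen (100 ct) €6.89: OTC medicine → 9.25% + 0.75% municipal = 10% → €0.689
Coat rack €68.55: home furniture → 6.5% + 1% municipal = 7.5% → €5.14125
Dresser €283.57: home furniture → 6.5% + 1% municipal = 7.5% → €21.26775
LED flashlight €11.82: all other goods → 4.25% + 0.5% municipal = 4.75% → €0.56145
Wall mirror €131.93: home furniture → 6.5% + 1% municipal = 7.5% → €9.89475
Cold medicine €9.18: OTC medicine → 9.25% + 0.75% municipal = 10% → €0.918
Subtotal = €521.90; unrounded tax = €39.4682 → €39.47; total due = €561.37

€561.37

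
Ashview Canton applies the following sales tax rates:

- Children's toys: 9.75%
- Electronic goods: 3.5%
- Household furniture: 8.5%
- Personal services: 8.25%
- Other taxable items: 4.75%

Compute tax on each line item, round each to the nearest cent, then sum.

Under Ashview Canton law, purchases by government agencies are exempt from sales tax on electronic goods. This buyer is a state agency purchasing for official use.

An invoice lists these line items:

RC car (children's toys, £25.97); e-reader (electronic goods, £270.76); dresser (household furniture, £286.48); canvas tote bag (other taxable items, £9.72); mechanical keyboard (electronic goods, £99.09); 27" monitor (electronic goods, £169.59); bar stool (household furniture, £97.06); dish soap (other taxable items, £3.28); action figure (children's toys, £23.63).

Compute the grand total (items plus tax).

£1023.63

RC car £25.97: children's toys → 9.75% → £2.53
E-reader £270.76: electronic goods, buyer-exempt → 0% → £0.00
Dresser £286.48: household furniture → 8.5% → £24.35
Canvas tote bag £9.72: other taxable items → 4.75% → £0.46
Mechanical keyboard £99.09: electronic goods, buyer-exempt → 0% → £0.00
27" monitor £169.59: electronic goods, buyer-exempt → 0% → £0.00
Bar stool £97.06: household furniture → 8.5% → £8.25
Dish soap £3.28: other taxable items → 4.75% → £0.16
Action figure £23.63: children's toys → 9.75% → £2.30
Subtotal = £985.58; tax = £38.05; total due = £1023.63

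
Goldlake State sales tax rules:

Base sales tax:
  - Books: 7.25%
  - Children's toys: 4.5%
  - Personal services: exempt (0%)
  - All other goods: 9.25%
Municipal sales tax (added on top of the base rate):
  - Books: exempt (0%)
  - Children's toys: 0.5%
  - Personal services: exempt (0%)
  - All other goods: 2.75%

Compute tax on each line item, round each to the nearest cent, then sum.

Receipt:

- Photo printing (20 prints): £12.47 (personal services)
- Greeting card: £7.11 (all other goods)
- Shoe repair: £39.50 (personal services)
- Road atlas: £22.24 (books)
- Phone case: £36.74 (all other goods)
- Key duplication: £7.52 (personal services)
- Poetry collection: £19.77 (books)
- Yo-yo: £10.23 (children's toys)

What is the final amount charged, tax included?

Photo printing (20 prints) £12.47: personal services → 0% + 0% municipal = 0% → £0.00
Greeting card £7.11: all other goods → 9.25% + 2.75% municipal = 12% → £0.85
Shoe repair £39.50: personal services → 0% + 0% municipal = 0% → £0.00
Road atlas £22.24: books → 7.25% + 0% municipal = 7.25% → £1.61
Phone case £36.74: all other goods → 9.25% + 2.75% municipal = 12% → £4.41
Key duplication £7.52: personal services → 0% + 0% municipal = 0% → £0.00
Poetry collection £19.77: books → 7.25% + 0% municipal = 7.25% → £1.43
Yo-yo £10.23: children's toys → 4.5% + 0.5% municipal = 5% → £0.51
Subtotal = £155.58; tax = £8.81; total due = £164.39

£164.39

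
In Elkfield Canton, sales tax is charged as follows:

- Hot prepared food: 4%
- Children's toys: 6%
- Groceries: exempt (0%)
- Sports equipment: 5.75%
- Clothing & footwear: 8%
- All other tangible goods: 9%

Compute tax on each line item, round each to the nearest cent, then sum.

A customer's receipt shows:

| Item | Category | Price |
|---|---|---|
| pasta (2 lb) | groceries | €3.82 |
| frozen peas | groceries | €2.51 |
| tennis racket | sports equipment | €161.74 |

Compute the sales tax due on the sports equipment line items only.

Tennis racket €161.74: sports equipment → 5.75% → €9.30
Tax on sports equipment = €9.30

€9.30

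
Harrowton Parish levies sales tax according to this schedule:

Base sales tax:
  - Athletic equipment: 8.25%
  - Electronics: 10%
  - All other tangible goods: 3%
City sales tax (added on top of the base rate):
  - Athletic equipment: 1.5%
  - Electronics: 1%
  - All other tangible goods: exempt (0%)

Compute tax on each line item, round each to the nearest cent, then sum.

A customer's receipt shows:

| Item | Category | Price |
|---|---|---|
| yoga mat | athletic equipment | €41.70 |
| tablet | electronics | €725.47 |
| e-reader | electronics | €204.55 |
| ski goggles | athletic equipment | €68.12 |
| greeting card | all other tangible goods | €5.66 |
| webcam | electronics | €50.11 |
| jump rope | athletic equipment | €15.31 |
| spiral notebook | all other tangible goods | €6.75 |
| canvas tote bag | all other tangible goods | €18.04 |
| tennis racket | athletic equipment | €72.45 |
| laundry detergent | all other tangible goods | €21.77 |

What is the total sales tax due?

€128.63

Yoga mat €41.70: athletic equipment → 8.25% + 1.5% city = 9.75% → €4.07
Tablet €725.47: electronics → 10% + 1% city = 11% → €79.80
E-reader €204.55: electronics → 10% + 1% city = 11% → €22.50
Ski goggles €68.12: athletic equipment → 8.25% + 1.5% city = 9.75% → €6.64
Greeting card €5.66: all other tangible goods → 3% + 0% city = 3% → €0.17
Webcam €50.11: electronics → 10% + 1% city = 11% → €5.51
Jump rope €15.31: athletic equipment → 8.25% + 1.5% city = 9.75% → €1.49
Spiral notebook €6.75: all other tangible goods → 3% + 0% city = 3% → €0.20
Canvas tote bag €18.04: all other tangible goods → 3% + 0% city = 3% → €0.54
Tennis racket €72.45: athletic equipment → 8.25% + 1.5% city = 9.75% → €7.06
Laundry detergent €21.77: all other tangible goods → 3% + 0% city = 3% → €0.65
Total tax = €4.07 + €79.80 + €22.50 + €6.64 + €0.17 + €5.51 + €1.49 + €0.20 + €0.54 + €7.06 + €0.65 = €128.63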